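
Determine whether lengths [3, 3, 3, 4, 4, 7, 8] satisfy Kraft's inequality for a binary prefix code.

Kraft inequality: Σ 2^(-l_i) ≤ 1 for prefix-free code
Calculating: 2^(-3) + 2^(-3) + 2^(-3) + 2^(-4) + 2^(-4) + 2^(-7) + 2^(-8)
= 0.125 + 0.125 + 0.125 + 0.0625 + 0.0625 + 0.0078125 + 0.00390625
= 0.5117
Since 0.5117 ≤ 1, prefix-free code exists


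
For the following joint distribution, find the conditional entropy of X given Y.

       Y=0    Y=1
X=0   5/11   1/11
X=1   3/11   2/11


H(X|Y) = Σ_y p(y) H(X|Y=y)
  p(Y=0) = 8/11, H(X|Y=0) = 0.9544
  p(Y=1) = 3/11, H(X|Y=1) = 0.9183
H(X|Y) = 0.7273×0.9544 + 0.2727×0.9183 = 0.9446 bits


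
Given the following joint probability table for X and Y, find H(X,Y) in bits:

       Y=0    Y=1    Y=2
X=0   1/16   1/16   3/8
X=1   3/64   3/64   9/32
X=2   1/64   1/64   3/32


H(X,Y) = -Σ p(x,y) log₂ p(x,y)
  p(0,0)=1/16: -0.0625 × log₂(0.0625) = 0.2500
  p(0,1)=1/16: -0.0625 × log₂(0.0625) = 0.2500
  p(0,2)=3/8: -0.3750 × log₂(0.3750) = 0.5306
  p(1,0)=3/64: -0.0469 × log₂(0.0469) = 0.2070
  p(1,1)=3/64: -0.0469 × log₂(0.0469) = 0.2070
  p(1,2)=9/32: -0.2812 × log₂(0.2812) = 0.5147
  p(2,0)=1/64: -0.0156 × log₂(0.0156) = 0.0938
  p(2,1)=1/64: -0.0156 × log₂(0.0156) = 0.0938
  p(2,2)=3/32: -0.0938 × log₂(0.0938) = 0.3202
H(X,Y) = 2.4669 bits


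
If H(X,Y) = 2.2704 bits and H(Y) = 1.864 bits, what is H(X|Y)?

Chain rule: H(X,Y) = H(X|Y) + H(Y)
H(X|Y) = H(X,Y) - H(Y) = 2.2704 - 1.864 = 0.4064 bits


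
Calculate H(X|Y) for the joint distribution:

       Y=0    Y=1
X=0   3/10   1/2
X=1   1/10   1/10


H(X|Y) = Σ_y p(y) H(X|Y=y)
  p(Y=0) = 2/5, H(X|Y=0) = 0.8113
  p(Y=1) = 3/5, H(X|Y=1) = 0.6500
H(X|Y) = 0.4000×0.8113 + 0.6000×0.6500 = 0.7145 bits


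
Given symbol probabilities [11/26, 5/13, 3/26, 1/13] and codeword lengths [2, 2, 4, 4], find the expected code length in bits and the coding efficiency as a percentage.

Average length L = Σ p_i × l_i = 2.3846 bits
Entropy H = 1.6994 bits
Efficiency η = H/L × 100% = 71.26%


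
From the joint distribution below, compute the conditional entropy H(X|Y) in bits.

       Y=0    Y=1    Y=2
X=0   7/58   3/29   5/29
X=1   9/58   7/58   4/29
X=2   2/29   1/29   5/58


H(X|Y) = Σ_y p(y) H(X|Y=y)
  p(Y=0) = 10/29, H(X|Y=0) = 1.5129
  p(Y=1) = 15/58, H(X|Y=1) = 1.4295
  p(Y=2) = 23/58, H(X|Y=2) = 1.5310
H(X|Y) = 0.3448×1.5129 + 0.2586×1.4295 + 0.3966×1.5310 = 1.4985 bits


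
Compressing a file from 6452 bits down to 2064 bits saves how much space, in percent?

Space savings = (1 - Compressed/Original) × 100%
= (1 - 2064/6452) × 100%
= 68.01%


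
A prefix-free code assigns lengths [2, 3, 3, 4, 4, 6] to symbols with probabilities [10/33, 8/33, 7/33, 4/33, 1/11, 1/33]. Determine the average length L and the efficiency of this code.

Average length L = Σ p_i × l_i = 3.0000 bits
Entropy H = 2.3285 bits
Efficiency η = H/L × 100% = 77.62%


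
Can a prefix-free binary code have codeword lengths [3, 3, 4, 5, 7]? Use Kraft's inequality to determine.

Kraft inequality: Σ 2^(-l_i) ≤ 1 for prefix-free code
Calculating: 2^(-3) + 2^(-3) + 2^(-4) + 2^(-5) + 2^(-7)
= 0.125 + 0.125 + 0.0625 + 0.03125 + 0.0078125
= 0.3516
Since 0.3516 ≤ 1, prefix-free code exists


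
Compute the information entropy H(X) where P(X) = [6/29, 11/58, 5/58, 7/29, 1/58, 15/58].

H(X) = -Σ p(x) log₂ p(x)
  -6/29 × log₂(6/29) = 0.4703
  -11/58 × log₂(11/58) = 0.4549
  -5/58 × log₂(5/58) = 0.3048
  -7/29 × log₂(7/29) = 0.4950
  -1/58 × log₂(1/58) = 0.1010
  -15/58 × log₂(15/58) = 0.5046
H(X) = 2.3306 bits


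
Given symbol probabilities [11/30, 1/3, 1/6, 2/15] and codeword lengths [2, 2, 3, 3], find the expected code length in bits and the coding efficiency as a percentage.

Average length L = Σ p_i × l_i = 2.3000 bits
Entropy H = 1.8775 bits
Efficiency η = H/L × 100% = 81.63%


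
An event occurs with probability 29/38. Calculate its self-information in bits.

Information content I(x) = -log₂(p(x))
I = -log₂(29/38) = -log₂(0.7632)
I = 0.3899 bits


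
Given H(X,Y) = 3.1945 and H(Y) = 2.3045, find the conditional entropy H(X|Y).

Chain rule: H(X,Y) = H(X|Y) + H(Y)
H(X|Y) = H(X,Y) - H(Y) = 3.1945 - 2.3045 = 0.89 bits


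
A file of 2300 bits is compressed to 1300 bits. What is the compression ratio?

Compression ratio = Original / Compressed
= 2300 / 1300 = 1.77:1


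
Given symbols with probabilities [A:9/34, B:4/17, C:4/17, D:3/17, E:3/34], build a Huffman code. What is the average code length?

Huffman tree construction:
Combine smallest probabilities repeatedly
Resulting codes:
  A: 10 (length 2)
  B: 00 (length 2)
  C: 01 (length 2)
  D: 111 (length 3)
  E: 110 (length 3)
Average length = Σ p(s) × length(s) = 2.2647 bits


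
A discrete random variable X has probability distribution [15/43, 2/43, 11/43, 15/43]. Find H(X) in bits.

H(X) = -Σ p(x) log₂ p(x)
  -15/43 × log₂(15/43) = 0.5300
  -2/43 × log₂(2/43) = 0.2059
  -11/43 × log₂(11/43) = 0.5031
  -15/43 × log₂(15/43) = 0.5300
H(X) = 1.7690 bits


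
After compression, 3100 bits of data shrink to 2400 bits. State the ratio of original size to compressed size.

Compression ratio = Original / Compressed
= 3100 / 2400 = 1.29:1


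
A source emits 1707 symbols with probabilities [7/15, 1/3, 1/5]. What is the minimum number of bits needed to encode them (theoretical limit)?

Entropy H = 1.5058 bits/symbol
Minimum bits = H × n = 1.5058 × 1707
= 2570.44 bits


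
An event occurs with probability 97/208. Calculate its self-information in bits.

Information content I(x) = -log₂(p(x))
I = -log₂(97/208) = -log₂(0.4663)
I = 1.1005 bits


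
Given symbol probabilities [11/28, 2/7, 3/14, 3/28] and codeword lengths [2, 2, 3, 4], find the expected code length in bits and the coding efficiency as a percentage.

Average length L = Σ p_i × l_i = 2.4286 bits
Entropy H = 1.8674 bits
Efficiency η = H/L × 100% = 76.89%


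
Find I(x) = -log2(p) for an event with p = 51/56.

Information content I(x) = -log₂(p(x))
I = -log₂(51/56) = -log₂(0.9107)
I = 0.1349 bits


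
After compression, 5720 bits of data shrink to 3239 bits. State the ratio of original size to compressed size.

Compression ratio = Original / Compressed
= 5720 / 3239 = 1.77:1


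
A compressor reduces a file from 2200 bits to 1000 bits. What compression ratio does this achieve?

Compression ratio = Original / Compressed
= 2200 / 1000 = 2.20:1


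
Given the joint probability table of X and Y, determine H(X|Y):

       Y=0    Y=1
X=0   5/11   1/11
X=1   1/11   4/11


H(X|Y) = Σ_y p(y) H(X|Y=y)
  p(Y=0) = 6/11, H(X|Y=0) = 0.6500
  p(Y=1) = 5/11, H(X|Y=1) = 0.7219
H(X|Y) = 0.5455×0.6500 + 0.4545×0.7219 = 0.6827 bits


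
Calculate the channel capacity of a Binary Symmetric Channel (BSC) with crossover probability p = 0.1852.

For BSC with error probability p:
C = 1 - H(p) where H(p) is binary entropy
H(0.1852) = -0.1852 × log₂(0.1852) - 0.8148 × log₂(0.8148)
H(p) = 0.6913
C = 1 - 0.6913 = 0.3087 bits/use


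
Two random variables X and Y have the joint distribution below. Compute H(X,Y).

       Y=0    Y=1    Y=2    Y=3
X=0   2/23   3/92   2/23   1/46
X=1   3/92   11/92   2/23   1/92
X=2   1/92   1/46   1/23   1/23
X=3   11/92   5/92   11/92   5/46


H(X,Y) = -Σ p(x,y) log₂ p(x,y)
  p(0,0)=2/23: -0.0870 × log₂(0.0870) = 0.3064
  p(0,1)=3/92: -0.0326 × log₂(0.0326) = 0.1610
  p(0,2)=2/23: -0.0870 × log₂(0.0870) = 0.3064
  p(0,3)=1/46: -0.0217 × log₂(0.0217) = 0.1201
  p(1,0)=3/92: -0.0326 × log₂(0.0326) = 0.1610
  p(1,1)=11/92: -0.1196 × log₂(0.1196) = 0.3664
  p(1,2)=2/23: -0.0870 × log₂(0.0870) = 0.3064
  p(1,3)=1/92: -0.0109 × log₂(0.0109) = 0.0709
  p(2,0)=1/92: -0.0109 × log₂(0.0109) = 0.0709
  p(2,1)=1/46: -0.0217 × log₂(0.0217) = 0.1201
  p(2,2)=1/23: -0.0435 × log₂(0.0435) = 0.1967
  p(2,3)=1/23: -0.0435 × log₂(0.0435) = 0.1967
  p(3,0)=11/92: -0.1196 × log₂(0.1196) = 0.3664
  p(3,1)=5/92: -0.0543 × log₂(0.0543) = 0.2283
  p(3,2)=11/92: -0.1196 × log₂(0.1196) = 0.3664
  p(3,3)=5/46: -0.1087 × log₂(0.1087) = 0.3480
H(X,Y) = 3.6920 bits


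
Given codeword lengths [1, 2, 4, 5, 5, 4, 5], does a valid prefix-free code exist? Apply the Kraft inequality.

Kraft inequality: Σ 2^(-l_i) ≤ 1 for prefix-free code
Calculating: 2^(-1) + 2^(-2) + 2^(-4) + 2^(-5) + 2^(-5) + 2^(-4) + 2^(-5)
= 0.5 + 0.25 + 0.0625 + 0.03125 + 0.03125 + 0.0625 + 0.03125
= 0.9688
Since 0.9688 ≤ 1, prefix-free code exists


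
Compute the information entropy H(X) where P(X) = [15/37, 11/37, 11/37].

H(X) = -Σ p(x) log₂ p(x)
  -15/37 × log₂(15/37) = 0.5281
  -11/37 × log₂(11/37) = 0.5203
  -11/37 × log₂(11/37) = 0.5203
H(X) = 1.5686 bits


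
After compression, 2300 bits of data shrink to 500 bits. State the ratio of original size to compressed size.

Compression ratio = Original / Compressed
= 2300 / 500 = 4.60:1


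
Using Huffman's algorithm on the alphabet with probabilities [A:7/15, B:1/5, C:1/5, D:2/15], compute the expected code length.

Huffman tree construction:
Combine smallest probabilities repeatedly
Resulting codes:
  A: 0 (length 1)
  B: 111 (length 3)
  C: 10 (length 2)
  D: 110 (length 3)
Average length = Σ p(s) × length(s) = 1.8667 bits


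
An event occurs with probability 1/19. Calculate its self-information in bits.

Information content I(x) = -log₂(p(x))
I = -log₂(1/19) = -log₂(0.0526)
I = 4.2479 bits


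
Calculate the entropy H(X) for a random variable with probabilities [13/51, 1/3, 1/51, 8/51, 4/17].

H(X) = -Σ p(x) log₂ p(x)
  -13/51 × log₂(13/51) = 0.5027
  -1/3 × log₂(1/3) = 0.5283
  -1/51 × log₂(1/51) = 0.1112
  -8/51 × log₂(8/51) = 0.4192
  -4/17 × log₂(4/17) = 0.4912
H(X) = 2.0526 bits


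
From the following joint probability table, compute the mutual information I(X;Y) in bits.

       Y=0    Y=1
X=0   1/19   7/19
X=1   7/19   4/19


H(X) = 0.9819, H(Y) = 0.9819, H(X,Y) = 1.7583
I(X;Y) = H(X) + H(Y) - H(X,Y) = 0.2056 bits


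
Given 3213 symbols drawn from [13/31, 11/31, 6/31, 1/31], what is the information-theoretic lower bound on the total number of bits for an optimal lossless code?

Entropy H = 1.6745 bits/symbol
Minimum bits = H × n = 1.6745 × 3213
= 5380.31 bits


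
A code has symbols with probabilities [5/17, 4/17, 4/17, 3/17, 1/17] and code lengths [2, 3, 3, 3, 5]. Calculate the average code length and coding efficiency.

Average length L = Σ p_i × l_i = 2.8235 bits
Entropy H = 2.1837 bits
Efficiency η = H/L × 100% = 77.34%


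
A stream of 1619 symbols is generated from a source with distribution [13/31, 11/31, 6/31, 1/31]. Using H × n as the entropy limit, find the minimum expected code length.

Entropy H = 1.6745 bits/symbol
Minimum bits = H × n = 1.6745 × 1619
= 2711.09 bits


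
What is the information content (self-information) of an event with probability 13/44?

Information content I(x) = -log₂(p(x))
I = -log₂(13/44) = -log₂(0.2955)
I = 1.7590 bits


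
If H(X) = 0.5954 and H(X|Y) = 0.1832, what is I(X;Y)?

I(X;Y) = H(X) - H(X|Y)
I(X;Y) = 0.5954 - 0.1832 = 0.4122 bits


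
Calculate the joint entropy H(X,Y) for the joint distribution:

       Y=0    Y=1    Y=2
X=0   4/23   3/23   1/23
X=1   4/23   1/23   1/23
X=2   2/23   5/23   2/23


H(X,Y) = -Σ p(x,y) log₂ p(x,y)
  p(0,0)=4/23: -0.1739 × log₂(0.1739) = 0.4389
  p(0,1)=3/23: -0.1304 × log₂(0.1304) = 0.3833
  p(0,2)=1/23: -0.0435 × log₂(0.0435) = 0.1967
  p(1,0)=4/23: -0.1739 × log₂(0.1739) = 0.4389
  p(1,1)=1/23: -0.0435 × log₂(0.0435) = 0.1967
  p(1,2)=1/23: -0.0435 × log₂(0.0435) = 0.1967
  p(2,0)=2/23: -0.0870 × log₂(0.0870) = 0.3064
  p(2,1)=5/23: -0.2174 × log₂(0.2174) = 0.4786
  p(2,2)=2/23: -0.0870 × log₂(0.0870) = 0.3064
H(X,Y) = 2.9425 bits


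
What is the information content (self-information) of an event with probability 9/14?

Information content I(x) = -log₂(p(x))
I = -log₂(9/14) = -log₂(0.6429)
I = 0.6374 bits


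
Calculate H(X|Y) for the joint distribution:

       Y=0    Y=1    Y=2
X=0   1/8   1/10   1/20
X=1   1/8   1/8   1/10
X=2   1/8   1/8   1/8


H(X|Y) = Σ_y p(y) H(X|Y=y)
  p(Y=0) = 3/8, H(X|Y=0) = 1.5850
  p(Y=1) = 7/20, H(X|Y=1) = 1.5774
  p(Y=2) = 11/40, H(X|Y=2) = 1.4949
H(X|Y) = 0.3750×1.5850 + 0.3500×1.5774 + 0.2750×1.4949 = 1.5576 bits


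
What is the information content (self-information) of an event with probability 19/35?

Information content I(x) = -log₂(p(x))
I = -log₂(19/35) = -log₂(0.5429)
I = 0.8814 bits


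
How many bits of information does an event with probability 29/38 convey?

Information content I(x) = -log₂(p(x))
I = -log₂(29/38) = -log₂(0.7632)
I = 0.3899 bits


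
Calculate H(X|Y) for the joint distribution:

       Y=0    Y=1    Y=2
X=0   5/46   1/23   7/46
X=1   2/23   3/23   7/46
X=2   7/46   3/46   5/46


H(X|Y) = Σ_y p(y) H(X|Y=y)
  p(Y=0) = 8/23, H(X|Y=0) = 1.5462
  p(Y=1) = 11/46, H(X|Y=1) = 1.4354
  p(Y=2) = 19/46, H(X|Y=2) = 1.5683
H(X|Y) = 0.3478×1.5462 + 0.2391×1.4354 + 0.4130×1.5683 = 1.5288 bits


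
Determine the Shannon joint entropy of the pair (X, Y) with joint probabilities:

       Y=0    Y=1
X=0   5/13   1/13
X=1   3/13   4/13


H(X,Y) = -Σ p(x,y) log₂ p(x,y)
  p(0,0)=5/13: -0.3846 × log₂(0.3846) = 0.5302
  p(0,1)=1/13: -0.0769 × log₂(0.0769) = 0.2846
  p(1,0)=3/13: -0.2308 × log₂(0.2308) = 0.4882
  p(1,1)=4/13: -0.3077 × log₂(0.3077) = 0.5232
H(X,Y) = 1.8262 bits


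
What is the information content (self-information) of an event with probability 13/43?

Information content I(x) = -log₂(p(x))
I = -log₂(13/43) = -log₂(0.3023)
I = 1.7258 bits


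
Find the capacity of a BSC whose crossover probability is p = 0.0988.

For BSC with error probability p:
C = 1 - H(p) where H(p) is binary entropy
H(0.0988) = -0.0988 × log₂(0.0988) - 0.9012 × log₂(0.9012)
H(p) = 0.4652
C = 1 - 0.4652 = 0.5348 bits/use


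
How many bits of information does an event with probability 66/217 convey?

Information content I(x) = -log₂(p(x))
I = -log₂(66/217) = -log₂(0.3041)
I = 1.7172 bits


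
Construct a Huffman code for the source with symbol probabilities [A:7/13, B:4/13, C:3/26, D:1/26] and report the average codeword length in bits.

Huffman tree construction:
Combine smallest probabilities repeatedly
Resulting codes:
  A: 1 (length 1)
  B: 01 (length 2)
  C: 001 (length 3)
  D: 000 (length 3)
Average length = Σ p(s) × length(s) = 1.6154 bits


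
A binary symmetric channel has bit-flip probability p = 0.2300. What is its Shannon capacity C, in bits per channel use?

For BSC with error probability p:
C = 1 - H(p) where H(p) is binary entropy
H(0.2300) = -0.2300 × log₂(0.2300) - 0.7700 × log₂(0.7700)
H(p) = 0.7780
C = 1 - 0.7780 = 0.2220 bits/use


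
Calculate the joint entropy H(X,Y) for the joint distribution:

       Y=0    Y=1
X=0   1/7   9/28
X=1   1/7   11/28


H(X,Y) = -Σ p(x,y) log₂ p(x,y)
  p(0,0)=1/7: -0.1429 × log₂(0.1429) = 0.4011
  p(0,1)=9/28: -0.3214 × log₂(0.3214) = 0.5263
  p(1,0)=1/7: -0.1429 × log₂(0.1429) = 0.4011
  p(1,1)=11/28: -0.3929 × log₂(0.3929) = 0.5295
H(X,Y) = 1.8580 bits


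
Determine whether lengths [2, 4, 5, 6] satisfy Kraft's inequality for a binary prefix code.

Kraft inequality: Σ 2^(-l_i) ≤ 1 for prefix-free code
Calculating: 2^(-2) + 2^(-4) + 2^(-5) + 2^(-6)
= 0.25 + 0.0625 + 0.03125 + 0.015625
= 0.3594
Since 0.3594 ≤ 1, prefix-free code exists


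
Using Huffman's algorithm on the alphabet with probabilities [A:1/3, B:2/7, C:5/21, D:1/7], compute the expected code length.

Huffman tree construction:
Combine smallest probabilities repeatedly
Resulting codes:
  A: 11 (length 2)
  B: 10 (length 2)
  C: 01 (length 2)
  D: 00 (length 2)
Average length = Σ p(s) × length(s) = 2.0000 bits


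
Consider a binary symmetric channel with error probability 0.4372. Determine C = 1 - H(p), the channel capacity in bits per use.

For BSC with error probability p:
C = 1 - H(p) where H(p) is binary entropy
H(0.4372) = -0.4372 × log₂(0.4372) - 0.5628 × log₂(0.5628)
H(p) = 0.9886
C = 1 - 0.9886 = 0.0114 bits/use


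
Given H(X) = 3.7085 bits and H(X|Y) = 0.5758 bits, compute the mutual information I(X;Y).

I(X;Y) = H(X) - H(X|Y)
I(X;Y) = 3.7085 - 0.5758 = 3.1327 bits


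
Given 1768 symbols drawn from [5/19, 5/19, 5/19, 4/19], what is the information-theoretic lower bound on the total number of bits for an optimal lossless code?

Entropy H = 1.9938 bits/symbol
Minimum bits = H × n = 1.9938 × 1768
= 3524.99 bits


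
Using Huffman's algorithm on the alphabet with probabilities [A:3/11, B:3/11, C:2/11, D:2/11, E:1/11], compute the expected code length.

Huffman tree construction:
Combine smallest probabilities repeatedly
Resulting codes:
  A: 01 (length 2)
  B: 10 (length 2)
  C: 111 (length 3)
  D: 00 (length 2)
  E: 110 (length 3)
Average length = Σ p(s) × length(s) = 2.2727 bits


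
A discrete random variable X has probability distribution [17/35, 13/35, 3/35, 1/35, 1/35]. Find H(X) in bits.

H(X) = -Σ p(x) log₂ p(x)
  -17/35 × log₂(17/35) = 0.5060
  -13/35 × log₂(13/35) = 0.5307
  -3/35 × log₂(3/35) = 0.3038
  -1/35 × log₂(1/35) = 0.1466
  -1/35 × log₂(1/35) = 0.1466
H(X) = 1.6336 bits


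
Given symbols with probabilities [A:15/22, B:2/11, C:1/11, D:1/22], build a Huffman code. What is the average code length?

Huffman tree construction:
Combine smallest probabilities repeatedly
Resulting codes:
  A: 1 (length 1)
  B: 01 (length 2)
  C: 001 (length 3)
  D: 000 (length 3)
Average length = Σ p(s) × length(s) = 1.4545 bits


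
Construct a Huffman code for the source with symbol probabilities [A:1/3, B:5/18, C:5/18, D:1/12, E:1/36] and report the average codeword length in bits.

Huffman tree construction:
Combine smallest probabilities repeatedly
Resulting codes:
  A: 11 (length 2)
  B: 01 (length 2)
  C: 10 (length 2)
  D: 001 (length 3)
  E: 000 (length 3)
Average length = Σ p(s) × length(s) = 2.1111 bits


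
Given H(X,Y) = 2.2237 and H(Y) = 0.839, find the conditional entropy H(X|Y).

Chain rule: H(X,Y) = H(X|Y) + H(Y)
H(X|Y) = H(X,Y) - H(Y) = 2.2237 - 0.839 = 1.3847 bits


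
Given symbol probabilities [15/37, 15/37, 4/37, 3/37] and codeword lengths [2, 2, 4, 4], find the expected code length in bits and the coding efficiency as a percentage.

Average length L = Σ p_i × l_i = 2.3784 bits
Entropy H = 1.6970 bits
Efficiency η = H/L × 100% = 71.35%


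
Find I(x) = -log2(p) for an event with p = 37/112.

Information content I(x) = -log₂(p(x))
I = -log₂(37/112) = -log₂(0.3304)
I = 1.5979 bits


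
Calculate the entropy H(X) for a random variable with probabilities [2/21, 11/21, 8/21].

H(X) = -Σ p(x) log₂ p(x)
  -2/21 × log₂(2/21) = 0.3231
  -11/21 × log₂(11/21) = 0.4887
  -8/21 × log₂(8/21) = 0.5304
H(X) = 1.3421 bits


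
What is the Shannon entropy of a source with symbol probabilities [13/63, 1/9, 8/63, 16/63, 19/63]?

H(X) = -Σ p(x) log₂ p(x)
  -13/63 × log₂(13/63) = 0.4698
  -1/9 × log₂(1/9) = 0.3522
  -8/63 × log₂(8/63) = 0.3781
  -16/63 × log₂(16/63) = 0.5022
  -19/63 × log₂(19/63) = 0.5216
H(X) = 2.2238 bits


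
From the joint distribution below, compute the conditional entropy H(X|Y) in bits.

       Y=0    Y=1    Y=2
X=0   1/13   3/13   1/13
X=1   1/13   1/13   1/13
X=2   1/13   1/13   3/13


H(X|Y) = Σ_y p(y) H(X|Y=y)
  p(Y=0) = 3/13, H(X|Y=0) = 1.5850
  p(Y=1) = 5/13, H(X|Y=1) = 1.3710
  p(Y=2) = 5/13, H(X|Y=2) = 1.3710
H(X|Y) = 0.2308×1.5850 + 0.3846×1.3710 + 0.3846×1.3710 = 1.4203 bits


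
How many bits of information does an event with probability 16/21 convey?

Information content I(x) = -log₂(p(x))
I = -log₂(16/21) = -log₂(0.7619)
I = 0.3923 bits


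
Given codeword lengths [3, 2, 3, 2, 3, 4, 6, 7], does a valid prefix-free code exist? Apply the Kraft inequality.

Kraft inequality: Σ 2^(-l_i) ≤ 1 for prefix-free code
Calculating: 2^(-3) + 2^(-2) + 2^(-3) + 2^(-2) + 2^(-3) + 2^(-4) + 2^(-6) + 2^(-7)
= 0.125 + 0.25 + 0.125 + 0.25 + 0.125 + 0.0625 + 0.015625 + 0.0078125
= 0.9609
Since 0.9609 ≤ 1, prefix-free code exists


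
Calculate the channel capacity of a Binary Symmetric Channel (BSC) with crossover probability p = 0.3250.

For BSC with error probability p:
C = 1 - H(p) where H(p) is binary entropy
H(0.3250) = -0.3250 × log₂(0.3250) - 0.6750 × log₂(0.6750)
H(p) = 0.9097
C = 1 - 0.9097 = 0.0903 bits/use


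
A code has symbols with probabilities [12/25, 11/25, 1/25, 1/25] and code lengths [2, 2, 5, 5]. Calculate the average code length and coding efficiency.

Average length L = Σ p_i × l_i = 2.2400 bits
Entropy H = 1.4009 bits
Efficiency η = H/L × 100% = 62.54%


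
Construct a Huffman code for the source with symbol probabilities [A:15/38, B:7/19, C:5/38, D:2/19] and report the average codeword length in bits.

Huffman tree construction:
Combine smallest probabilities repeatedly
Resulting codes:
  A: 0 (length 1)
  B: 11 (length 2)
  C: 101 (length 3)
  D: 100 (length 3)
Average length = Σ p(s) × length(s) = 1.8421 bits


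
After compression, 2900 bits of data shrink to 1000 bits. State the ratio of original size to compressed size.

Compression ratio = Original / Compressed
= 2900 / 1000 = 2.90:1


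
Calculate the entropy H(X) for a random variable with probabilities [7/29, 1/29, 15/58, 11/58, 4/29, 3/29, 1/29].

H(X) = -Σ p(x) log₂ p(x)
  -7/29 × log₂(7/29) = 0.4950
  -1/29 × log₂(1/29) = 0.1675
  -15/58 × log₂(15/58) = 0.5046
  -11/58 × log₂(11/58) = 0.4549
  -4/29 × log₂(4/29) = 0.3942
  -3/29 × log₂(3/29) = 0.3386
  -1/29 × log₂(1/29) = 0.1675
H(X) = 2.5223 bits


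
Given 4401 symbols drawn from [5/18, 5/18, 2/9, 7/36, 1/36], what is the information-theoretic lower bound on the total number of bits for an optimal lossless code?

Entropy H = 2.1119 bits/symbol
Minimum bits = H × n = 2.1119 × 4401
= 9294.33 bits


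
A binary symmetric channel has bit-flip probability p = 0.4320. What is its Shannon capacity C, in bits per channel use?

For BSC with error probability p:
C = 1 - H(p) where H(p) is binary entropy
H(0.4320) = -0.4320 × log₂(0.4320) - 0.5680 × log₂(0.5680)
H(p) = 0.9866
C = 1 - 0.9866 = 0.0134 bits/use


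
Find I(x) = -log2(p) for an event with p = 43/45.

Information content I(x) = -log₂(p(x))
I = -log₂(43/45) = -log₂(0.9556)
I = 0.0656 bits


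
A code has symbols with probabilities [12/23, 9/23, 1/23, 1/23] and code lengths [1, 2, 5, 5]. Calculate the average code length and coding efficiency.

Average length L = Σ p_i × l_i = 1.7391 bits
Entropy H = 1.4127 bits
Efficiency η = H/L × 100% = 81.23%


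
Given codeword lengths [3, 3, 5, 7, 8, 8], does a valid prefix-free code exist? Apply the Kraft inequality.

Kraft inequality: Σ 2^(-l_i) ≤ 1 for prefix-free code
Calculating: 2^(-3) + 2^(-3) + 2^(-5) + 2^(-7) + 2^(-8) + 2^(-8)
= 0.125 + 0.125 + 0.03125 + 0.0078125 + 0.00390625 + 0.00390625
= 0.2969
Since 0.2969 ≤ 1, prefix-free code exists


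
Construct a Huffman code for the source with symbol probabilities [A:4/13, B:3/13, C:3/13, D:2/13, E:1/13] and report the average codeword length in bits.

Huffman tree construction:
Combine smallest probabilities repeatedly
Resulting codes:
  A: 11 (length 2)
  B: 00 (length 2)
  C: 01 (length 2)
  D: 101 (length 3)
  E: 100 (length 3)
Average length = Σ p(s) × length(s) = 2.2308 bits


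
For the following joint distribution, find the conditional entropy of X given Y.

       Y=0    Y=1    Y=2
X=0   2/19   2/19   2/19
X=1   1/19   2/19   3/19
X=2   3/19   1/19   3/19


H(X|Y) = Σ_y p(y) H(X|Y=y)
  p(Y=0) = 6/19, H(X|Y=0) = 1.4591
  p(Y=1) = 5/19, H(X|Y=1) = 1.5219
  p(Y=2) = 8/19, H(X|Y=2) = 1.5613
H(X|Y) = 0.3158×1.4591 + 0.2632×1.5219 + 0.4211×1.5613 = 1.5187 bits


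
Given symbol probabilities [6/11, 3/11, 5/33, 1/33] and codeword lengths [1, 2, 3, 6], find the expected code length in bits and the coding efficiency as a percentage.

Average length L = Σ p_i × l_i = 1.7273 bits
Entropy H = 1.5536 bits
Efficiency η = H/L × 100% = 89.94%


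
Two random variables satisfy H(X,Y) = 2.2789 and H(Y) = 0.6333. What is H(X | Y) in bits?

Chain rule: H(X,Y) = H(X|Y) + H(Y)
H(X|Y) = H(X,Y) - H(Y) = 2.2789 - 0.6333 = 1.6456 bits


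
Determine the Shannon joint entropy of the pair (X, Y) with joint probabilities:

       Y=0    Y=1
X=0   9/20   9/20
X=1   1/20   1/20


H(X,Y) = -Σ p(x,y) log₂ p(x,y)
  p(0,0)=9/20: -0.4500 × log₂(0.4500) = 0.5184
  p(0,1)=9/20: -0.4500 × log₂(0.4500) = 0.5184
  p(1,0)=1/20: -0.0500 × log₂(0.0500) = 0.2161
  p(1,1)=1/20: -0.0500 × log₂(0.0500) = 0.2161
H(X,Y) = 1.4690 bits


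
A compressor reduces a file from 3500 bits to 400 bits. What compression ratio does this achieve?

Compression ratio = Original / Compressed
= 3500 / 400 = 8.75:1


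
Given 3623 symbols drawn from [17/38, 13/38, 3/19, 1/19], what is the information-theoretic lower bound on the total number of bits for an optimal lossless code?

Entropy H = 1.6926 bits/symbol
Minimum bits = H × n = 1.6926 × 3623
= 6132.30 bits


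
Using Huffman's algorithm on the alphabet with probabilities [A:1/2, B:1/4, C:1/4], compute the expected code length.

Huffman tree construction:
Combine smallest probabilities repeatedly
Resulting codes:
  A: 0 (length 1)
  B: 10 (length 2)
  C: 11 (length 2)
Average length = Σ p(s) × length(s) = 1.5000 bits


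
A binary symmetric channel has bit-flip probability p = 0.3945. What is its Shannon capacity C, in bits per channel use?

For BSC with error probability p:
C = 1 - H(p) where H(p) is binary entropy
H(0.3945) = -0.3945 × log₂(0.3945) - 0.6055 × log₂(0.6055)
H(p) = 0.9676
C = 1 - 0.9676 = 0.0324 bits/use


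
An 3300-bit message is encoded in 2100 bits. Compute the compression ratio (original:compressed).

Compression ratio = Original / Compressed
= 3300 / 2100 = 1.57:1


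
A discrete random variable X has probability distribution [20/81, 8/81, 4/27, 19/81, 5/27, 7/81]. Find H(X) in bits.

H(X) = -Σ p(x) log₂ p(x)
  -20/81 × log₂(20/81) = 0.4983
  -8/81 × log₂(8/81) = 0.3299
  -4/27 × log₂(4/27) = 0.4081
  -19/81 × log₂(19/81) = 0.4907
  -5/27 × log₂(5/27) = 0.4505
  -7/81 × log₂(7/81) = 0.3053
H(X) = 2.4828 bits


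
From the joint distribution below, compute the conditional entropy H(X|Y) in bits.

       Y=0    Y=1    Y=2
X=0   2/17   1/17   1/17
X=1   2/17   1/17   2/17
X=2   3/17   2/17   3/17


H(X|Y) = Σ_y p(y) H(X|Y=y)
  p(Y=0) = 7/17, H(X|Y=0) = 1.5567
  p(Y=1) = 4/17, H(X|Y=1) = 1.5000
  p(Y=2) = 6/17, H(X|Y=2) = 1.4591
H(X|Y) = 0.4118×1.5567 + 0.2353×1.5000 + 0.3529×1.4591 = 1.5089 bits


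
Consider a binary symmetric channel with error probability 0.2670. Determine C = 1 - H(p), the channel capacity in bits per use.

For BSC with error probability p:
C = 1 - H(p) where H(p) is binary entropy
H(0.2670) = -0.2670 × log₂(0.2670) - 0.7330 × log₂(0.7330)
H(p) = 0.8371
C = 1 - 0.8371 = 0.1629 bits/use


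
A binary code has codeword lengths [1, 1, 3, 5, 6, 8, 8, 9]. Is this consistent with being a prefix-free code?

Kraft inequality: Σ 2^(-l_i) ≤ 1 for prefix-free code
Calculating: 2^(-1) + 2^(-1) + 2^(-3) + 2^(-5) + 2^(-6) + 2^(-8) + 2^(-8) + 2^(-9)
= 0.5 + 0.5 + 0.125 + 0.03125 + 0.015625 + 0.00390625 + 0.00390625 + 0.001953125
= 1.1816
Since 1.1816 > 1, prefix-free code does not exist


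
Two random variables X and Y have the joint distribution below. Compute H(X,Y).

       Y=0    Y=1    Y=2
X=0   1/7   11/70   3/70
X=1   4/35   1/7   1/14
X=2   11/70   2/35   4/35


H(X,Y) = -Σ p(x,y) log₂ p(x,y)
  p(0,0)=1/7: -0.1429 × log₂(0.1429) = 0.4011
  p(0,1)=11/70: -0.1571 × log₂(0.1571) = 0.4195
  p(0,2)=3/70: -0.0429 × log₂(0.0429) = 0.1948
  p(1,0)=4/35: -0.1143 × log₂(0.1143) = 0.3576
  p(1,1)=1/7: -0.1429 × log₂(0.1429) = 0.4011
  p(1,2)=1/14: -0.0714 × log₂(0.0714) = 0.2720
  p(2,0)=11/70: -0.1571 × log₂(0.1571) = 0.4195
  p(2,1)=2/35: -0.0571 × log₂(0.0571) = 0.2360
  p(2,2)=4/35: -0.1143 × log₂(0.1143) = 0.3576
H(X,Y) = 3.0591 bits


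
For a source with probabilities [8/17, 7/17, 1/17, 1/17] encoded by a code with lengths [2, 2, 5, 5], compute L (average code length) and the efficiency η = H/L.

Average length L = Σ p_i × l_i = 2.3529 bits
Entropy H = 1.5197 bits
Efficiency η = H/L × 100% = 64.59%


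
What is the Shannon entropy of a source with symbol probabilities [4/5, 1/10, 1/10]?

H(X) = -Σ p(x) log₂ p(x)
  -4/5 × log₂(4/5) = 0.2575
  -1/10 × log₂(1/10) = 0.3322
  -1/10 × log₂(1/10) = 0.3322
H(X) = 0.9219 bits


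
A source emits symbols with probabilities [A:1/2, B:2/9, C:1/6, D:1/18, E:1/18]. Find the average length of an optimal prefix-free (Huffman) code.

Huffman tree construction:
Combine smallest probabilities repeatedly
Resulting codes:
  A: 0 (length 1)
  B: 10 (length 2)
  C: 111 (length 3)
  D: 1100 (length 4)
  E: 1101 (length 4)
Average length = Σ p(s) × length(s) = 1.8889 bits


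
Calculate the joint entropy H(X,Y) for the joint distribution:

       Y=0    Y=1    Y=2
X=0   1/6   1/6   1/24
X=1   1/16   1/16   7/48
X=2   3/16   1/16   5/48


H(X,Y) = -Σ p(x,y) log₂ p(x,y)
  p(0,0)=1/6: -0.1667 × log₂(0.1667) = 0.4308
  p(0,1)=1/6: -0.1667 × log₂(0.1667) = 0.4308
  p(0,2)=1/24: -0.0417 × log₂(0.0417) = 0.1910
  p(1,0)=1/16: -0.0625 × log₂(0.0625) = 0.2500
  p(1,1)=1/16: -0.0625 × log₂(0.0625) = 0.2500
  p(1,2)=7/48: -0.1458 × log₂(0.1458) = 0.4051
  p(2,0)=3/16: -0.1875 × log₂(0.1875) = 0.4528
  p(2,1)=1/16: -0.0625 × log₂(0.0625) = 0.2500
  p(2,2)=5/48: -0.1042 × log₂(0.1042) = 0.3399
H(X,Y) = 3.0005 bits


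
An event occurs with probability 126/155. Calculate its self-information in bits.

Information content I(x) = -log₂(p(x))
I = -log₂(126/155) = -log₂(0.8129)
I = 0.2988 bits


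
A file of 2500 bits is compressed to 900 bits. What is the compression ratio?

Compression ratio = Original / Compressed
= 2500 / 900 = 2.78:1


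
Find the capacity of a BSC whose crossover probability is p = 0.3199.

For BSC with error probability p:
C = 1 - H(p) where H(p) is binary entropy
H(0.3199) = -0.3199 × log₂(0.3199) - 0.6801 × log₂(0.6801)
H(p) = 0.9043
C = 1 - 0.9043 = 0.0957 bits/use


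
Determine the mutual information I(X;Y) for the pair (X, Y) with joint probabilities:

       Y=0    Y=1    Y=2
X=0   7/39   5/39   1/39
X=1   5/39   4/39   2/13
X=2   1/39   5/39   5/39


H(X) = 1.5735, H(Y) = 1.5821, H(X,Y) = 2.9880
I(X;Y) = H(X) + H(Y) - H(X,Y) = 0.1677 bits


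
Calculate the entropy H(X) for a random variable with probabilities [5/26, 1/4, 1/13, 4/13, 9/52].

H(X) = -Σ p(x) log₂ p(x)
  -5/26 × log₂(5/26) = 0.4574
  -1/4 × log₂(1/4) = 0.5000
  -1/13 × log₂(1/13) = 0.2846
  -4/13 × log₂(4/13) = 0.5232
  -9/52 × log₂(9/52) = 0.4380
H(X) = 2.2032 bits


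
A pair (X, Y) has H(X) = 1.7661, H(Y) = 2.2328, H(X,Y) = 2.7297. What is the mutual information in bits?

I(X;Y) = H(X) + H(Y) - H(X,Y)
I(X;Y) = 1.7661 + 2.2328 - 2.7297 = 1.2692 bits


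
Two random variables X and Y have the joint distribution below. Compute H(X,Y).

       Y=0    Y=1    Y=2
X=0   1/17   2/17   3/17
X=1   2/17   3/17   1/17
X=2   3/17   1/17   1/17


H(X,Y) = -Σ p(x,y) log₂ p(x,y)
  p(0,0)=1/17: -0.0588 × log₂(0.0588) = 0.2404
  p(0,1)=2/17: -0.1176 × log₂(0.1176) = 0.3632
  p(0,2)=3/17: -0.1765 × log₂(0.1765) = 0.4416
  p(1,0)=2/17: -0.1176 × log₂(0.1176) = 0.3632
  p(1,1)=3/17: -0.1765 × log₂(0.1765) = 0.4416
  p(1,2)=1/17: -0.0588 × log₂(0.0588) = 0.2404
  p(2,0)=3/17: -0.1765 × log₂(0.1765) = 0.4416
  p(2,1)=1/17: -0.0588 × log₂(0.0588) = 0.2404
  p(2,2)=1/17: -0.0588 × log₂(0.0588) = 0.2404
H(X,Y) = 3.0131 bits


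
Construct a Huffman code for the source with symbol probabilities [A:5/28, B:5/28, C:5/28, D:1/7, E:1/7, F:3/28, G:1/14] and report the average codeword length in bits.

Huffman tree construction:
Combine smallest probabilities repeatedly
Resulting codes:
  A: 110 (length 3)
  B: 111 (length 3)
  C: 00 (length 2)
  D: 100 (length 3)
  E: 101 (length 3)
  F: 011 (length 3)
  G: 010 (length 3)
Average length = Σ p(s) × length(s) = 2.8214 bits


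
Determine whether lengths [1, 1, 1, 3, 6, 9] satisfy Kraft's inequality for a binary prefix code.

Kraft inequality: Σ 2^(-l_i) ≤ 1 for prefix-free code
Calculating: 2^(-1) + 2^(-1) + 2^(-1) + 2^(-3) + 2^(-6) + 2^(-9)
= 0.5 + 0.5 + 0.5 + 0.125 + 0.015625 + 0.001953125
= 1.6426
Since 1.6426 > 1, prefix-free code does not exist


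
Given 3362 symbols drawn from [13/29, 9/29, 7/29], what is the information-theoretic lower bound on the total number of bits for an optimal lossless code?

Entropy H = 1.5378 bits/symbol
Minimum bits = H × n = 1.5378 × 3362
= 5169.94 bits


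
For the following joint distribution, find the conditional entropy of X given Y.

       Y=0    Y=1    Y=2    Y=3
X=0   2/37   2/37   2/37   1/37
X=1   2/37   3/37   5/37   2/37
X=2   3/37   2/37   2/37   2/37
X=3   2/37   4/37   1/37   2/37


H(X|Y) = Σ_y p(y) H(X|Y=y)
  p(Y=0) = 9/37, H(X|Y=0) = 1.9749
  p(Y=1) = 11/37, H(X|Y=1) = 1.9363
  p(Y=2) = 10/37, H(X|Y=2) = 1.7610
  p(Y=3) = 7/37, H(X|Y=3) = 1.9502
H(X|Y) = 0.2432×1.9749 + 0.2973×1.9363 + 0.2703×1.7610 + 0.1892×1.9502 = 1.9009 bits


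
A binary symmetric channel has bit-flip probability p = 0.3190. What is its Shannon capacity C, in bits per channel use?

For BSC with error probability p:
C = 1 - H(p) where H(p) is binary entropy
H(0.3190) = -0.3190 × log₂(0.3190) - 0.6810 × log₂(0.6810)
H(p) = 0.9033
C = 1 - 0.9033 = 0.0967 bits/use


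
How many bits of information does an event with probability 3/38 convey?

Information content I(x) = -log₂(p(x))
I = -log₂(3/38) = -log₂(0.0789)
I = 3.6630 bits


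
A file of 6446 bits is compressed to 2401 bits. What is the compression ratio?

Compression ratio = Original / Compressed
= 6446 / 2401 = 2.68:1


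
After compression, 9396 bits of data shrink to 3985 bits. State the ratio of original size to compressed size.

Compression ratio = Original / Compressed
= 9396 / 3985 = 2.36:1


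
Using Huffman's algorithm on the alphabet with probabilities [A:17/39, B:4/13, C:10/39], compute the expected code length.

Huffman tree construction:
Combine smallest probabilities repeatedly
Resulting codes:
  A: 0 (length 1)
  B: 11 (length 2)
  C: 10 (length 2)
Average length = Σ p(s) × length(s) = 1.5641 bits


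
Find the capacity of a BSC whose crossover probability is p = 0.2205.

For BSC with error probability p:
C = 1 - H(p) where H(p) is binary entropy
H(0.2205) = -0.2205 × log₂(0.2205) - 0.7795 × log₂(0.7795)
H(p) = 0.7611
C = 1 - 0.7611 = 0.2389 bits/use


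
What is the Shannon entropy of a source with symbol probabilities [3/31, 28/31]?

H(X) = -Σ p(x) log₂ p(x)
  -3/31 × log₂(3/31) = 0.3261
  -28/31 × log₂(28/31) = 0.1326
H(X) = 0.4587 bits


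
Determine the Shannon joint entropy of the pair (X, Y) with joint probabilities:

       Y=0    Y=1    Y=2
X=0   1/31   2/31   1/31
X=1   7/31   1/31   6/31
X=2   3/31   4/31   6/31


H(X,Y) = -Σ p(x,y) log₂ p(x,y)
  p(0,0)=1/31: -0.0323 × log₂(0.0323) = 0.1598
  p(0,1)=2/31: -0.0645 × log₂(0.0645) = 0.2551
  p(0,2)=1/31: -0.0323 × log₂(0.0323) = 0.1598
  p(1,0)=7/31: -0.2258 × log₂(0.2258) = 0.4848
  p(1,1)=1/31: -0.0323 × log₂(0.0323) = 0.1598
  p(1,2)=6/31: -0.1935 × log₂(0.1935) = 0.4586
  p(2,0)=3/31: -0.0968 × log₂(0.0968) = 0.3261
  p(2,1)=4/31: -0.1290 × log₂(0.1290) = 0.3812
  p(2,2)=6/31: -0.1935 × log₂(0.1935) = 0.4586
H(X,Y) = 2.8437 bits


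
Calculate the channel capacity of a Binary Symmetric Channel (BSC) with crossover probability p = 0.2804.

For BSC with error probability p:
C = 1 - H(p) where H(p) is binary entropy
H(0.2804) = -0.2804 × log₂(0.2804) - 0.7196 × log₂(0.7196)
H(p) = 0.8560
C = 1 - 0.8560 = 0.1440 bits/use


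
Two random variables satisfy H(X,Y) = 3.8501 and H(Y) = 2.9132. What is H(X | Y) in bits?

Chain rule: H(X,Y) = H(X|Y) + H(Y)
H(X|Y) = H(X,Y) - H(Y) = 3.8501 - 2.9132 = 0.9369 bits


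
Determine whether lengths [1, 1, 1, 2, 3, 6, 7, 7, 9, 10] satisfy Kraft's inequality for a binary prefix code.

Kraft inequality: Σ 2^(-l_i) ≤ 1 for prefix-free code
Calculating: 2^(-1) + 2^(-1) + 2^(-1) + 2^(-2) + 2^(-3) + 2^(-6) + 2^(-7) + 2^(-7) + 2^(-9) + 2^(-10)
= 0.5 + 0.5 + 0.5 + 0.25 + 0.125 + 0.015625 + 0.0078125 + 0.0078125 + 0.001953125 + 0.0009765625
= 1.9092
Since 1.9092 > 1, prefix-free code does not exist


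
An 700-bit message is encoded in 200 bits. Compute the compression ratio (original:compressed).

Compression ratio = Original / Compressed
= 700 / 200 = 3.50:1


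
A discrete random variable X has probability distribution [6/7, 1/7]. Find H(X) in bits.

H(X) = -Σ p(x) log₂ p(x)
  -6/7 × log₂(6/7) = 0.1906
  -1/7 × log₂(1/7) = 0.4011
H(X) = 0.5917 bits


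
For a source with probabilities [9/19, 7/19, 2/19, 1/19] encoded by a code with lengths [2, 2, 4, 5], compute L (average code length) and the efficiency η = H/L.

Average length L = Σ p_i × l_i = 2.3684 bits
Entropy H = 1.6068 bits
Efficiency η = H/L × 100% = 67.84%


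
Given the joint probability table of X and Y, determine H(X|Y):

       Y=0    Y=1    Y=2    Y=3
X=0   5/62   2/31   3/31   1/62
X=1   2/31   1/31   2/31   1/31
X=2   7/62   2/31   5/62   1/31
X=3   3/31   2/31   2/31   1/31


H(X|Y) = Σ_y p(y) H(X|Y=y)
  p(Y=0) = 11/31, H(X|Y=0) = 1.9698
  p(Y=1) = 7/31, H(X|Y=1) = 1.9502
  p(Y=2) = 19/62, H(X|Y=2) = 1.9785
  p(Y=3) = 7/62, H(X|Y=3) = 1.9502
H(X|Y) = 0.3548×1.9698 + 0.2258×1.9502 + 0.3065×1.9785 + 0.1129×1.9502 = 1.9658 bits


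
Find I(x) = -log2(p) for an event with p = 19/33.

Information content I(x) = -log₂(p(x))
I = -log₂(19/33) = -log₂(0.5758)
I = 0.7965 bits


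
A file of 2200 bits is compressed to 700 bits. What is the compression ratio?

Compression ratio = Original / Compressed
= 2200 / 700 = 3.14:1


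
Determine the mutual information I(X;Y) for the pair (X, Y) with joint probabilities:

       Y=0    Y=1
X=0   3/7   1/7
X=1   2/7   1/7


H(X) = 0.9852, H(Y) = 0.8631, H(X,Y) = 1.8424
I(X;Y) = H(X) + H(Y) - H(X,Y) = 0.0060 bits


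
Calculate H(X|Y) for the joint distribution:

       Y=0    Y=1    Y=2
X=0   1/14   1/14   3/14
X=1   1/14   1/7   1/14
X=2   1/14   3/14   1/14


H(X|Y) = Σ_y p(y) H(X|Y=y)
  p(Y=0) = 3/14, H(X|Y=0) = 1.5850
  p(Y=1) = 3/7, H(X|Y=1) = 1.4591
  p(Y=2) = 5/14, H(X|Y=2) = 1.3710
H(X|Y) = 0.2143×1.5850 + 0.4286×1.4591 + 0.3571×1.3710 = 1.4546 bits


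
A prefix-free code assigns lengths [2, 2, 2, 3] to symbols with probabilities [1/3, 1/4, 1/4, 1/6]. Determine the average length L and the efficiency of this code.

Average length L = Σ p_i × l_i = 2.1667 bits
Entropy H = 1.9591 bits
Efficiency η = H/L × 100% = 90.42%


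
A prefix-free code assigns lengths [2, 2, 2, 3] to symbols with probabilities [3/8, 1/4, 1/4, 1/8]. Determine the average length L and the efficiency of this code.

Average length L = Σ p_i × l_i = 2.1250 bits
Entropy H = 1.9056 bits
Efficiency η = H/L × 100% = 89.68%


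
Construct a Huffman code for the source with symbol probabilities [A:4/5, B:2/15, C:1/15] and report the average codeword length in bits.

Huffman tree construction:
Combine smallest probabilities repeatedly
Resulting codes:
  A: 1 (length 1)
  B: 01 (length 2)
  C: 00 (length 2)
Average length = Σ p(s) × length(s) = 1.2000 bits
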